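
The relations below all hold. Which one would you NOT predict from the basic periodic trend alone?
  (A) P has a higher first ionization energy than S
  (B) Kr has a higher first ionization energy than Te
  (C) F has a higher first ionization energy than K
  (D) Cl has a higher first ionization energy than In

(A)

The general trend: first ionization energy increases across a period and decreases down a group.
(A) P (period 3, group 15) vs S (period 3, group 16): the stated order contradicts the simple trend.
(B) Kr (period 4, group 18) vs Te (period 5, group 16): the stated order agrees with the simple trend.
(C) F (period 2, group 17) vs K (period 4, group 1): the stated order agrees with the simple trend.
(D) Cl (period 3, group 17) vs In (period 5, group 13): the stated order agrees with the simple trend.
The exception is (A): S (3p⁴) ionizes more easily than half-filled P (3p³) because the paired 3p electron in S is pushed out by e⁻–e⁻ repulsion.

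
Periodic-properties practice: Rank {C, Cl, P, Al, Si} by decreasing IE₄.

Consider each +3 ion: C³⁺ still has 1 valence electron; Cl³⁺ still has 4 valence electrons; P³⁺ still has 2 valence electrons; Al³⁺ is the bare [Ne] core; Si³⁺ still has 1 valence electron.
Breaking into a closed-shell core is much more expensive than removing a leftover valence electron — Al has the largest IE_4 here.
Valence configurations: C³⁺ [He]2s¹, Cl³⁺ [Ne]3s²3p², P³⁺ [Ne]3s², Si³⁺ [Ne]3s¹.
The numbers (kJ/mol): C 6223, Cl 5159, P 4964, Al 11577, Si 4356.
So the fourth ionization energies run Si < P < Cl < C < Al.

Al, C, Cl, P, Si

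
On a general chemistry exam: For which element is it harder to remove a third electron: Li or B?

The third ionization energy removes an electron from the +2 ion. For each element: Li²⁺ is already 1 electron into the core; B²⁺ still has 1 valence electron.
Core electrons are held far more tightly than valence electrons, so Li tops the IE_3 order.
The numbers (kJ/mol): Li 11815, B 3660.
So the third ionization energies run B < Li.

Li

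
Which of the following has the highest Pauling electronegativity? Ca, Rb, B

B

Atoms toward the upper right of the periodic table pull bonding electrons most strongly.
These span different periods and groups, so the two trends combine.
Ca > Rb: both effects reinforce here, so Ca is clearly the higher of the two.
B > Ca: relative to Ca, both the across-period and down-group shifts push B's electronegativity up.
For reference (Pauling): B 2.04, Ca 1.00, Rb 0.82.
The highest Pauling electronegativity among these belongs to B.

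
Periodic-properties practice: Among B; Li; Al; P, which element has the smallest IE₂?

Consider each +1 ion: B⁺ still has 2 valence electrons; Li⁺ is the bare [He] core; Al⁺ still has 2 valence electrons; P⁺ still has 4 valence electrons.
Pulling an electron out of a noble-gas core costs far more than removing a remaining valence electron, so Li sits at the high end of IE_2.
Valence configurations: B⁺ [He]2s², Al⁺ [Ne]3s², P⁺ [Ne]3s²3p².
Approximate IE_2 values (kJ/mol): B 2427, Li 7298, Al 1817, P 1907.
So the second ionization energies run Al < P < B < Li.

Al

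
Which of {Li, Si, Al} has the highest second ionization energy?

The second ionization energy removes an electron from the +1 ion. For each element: Li⁺ is the bare [He] core; Si⁺ still has 3 valence electrons; Al⁺ still has 2 valence electrons.
Core electrons are held far more tightly than valence electrons, so Li tops the IE_2 order.
Valence configurations: Si⁺ [Ne]3s²3p¹, Al⁺ [Ne]3s².
Si⁺ loses a lone 3p electron whereas Al⁺ must break into a filled 3s² pair, so IE_2(Al) > IE_2(Si) even though Si has the higher nuclear charge.
Approximate IE_2 values (kJ/mol): Li 7298, Si 1577, Al 1817.
Overall IE_2 order: Si < Al < Li.

Li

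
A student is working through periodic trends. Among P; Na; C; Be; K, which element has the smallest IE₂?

Be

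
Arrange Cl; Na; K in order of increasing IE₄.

Cl < K < Na

Consider each +3 ion: Cl³⁺ still has 4 valence electrons; Na³⁺ is already 2 electrons into the core; K³⁺ is already 2 electrons into the core.
Pulling an electron out of a noble-gas core costs far more than removing a remaining valence electron, so K and Na sit at the high end of IE_4.
Approximate IE_4 values (kJ/mol): Cl 5159, Na 9543, K 5877.
Hence IE_4: Cl < K < Na.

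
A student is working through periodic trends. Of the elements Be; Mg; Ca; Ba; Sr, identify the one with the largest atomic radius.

Ba

Be is in period 2, group 2; Mg is in period 3, group 2; Ca is in period 4, group 2; Sr is in period 5, group 2; Ba is in period 6, group 2.
Across a period the added protons contract the valence shell; down a group each new principal shell makes the atom larger.
All are in group 2, so atomic radius increases down the group.
The largest atomic radius among these belongs to Ba.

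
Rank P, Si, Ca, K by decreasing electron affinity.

EA tends to increase across a period and decrease down a group, though the pattern is less regular than for IE or radius.
These span different periods and groups, so the two trends combine.
K > Ca: this pair runs against the simple trend — see the exception note.
P > K: both effects reinforce here, so P is clearly the higher of the two.
Si > P: this pair runs against the simple trend — see the exception note.
Note the exception: K has a higher electron affinity than Ca, contrary to the simple trend — adding an electron to Ca (ns²) has to open a new, higher-energy np subshell, which is unfavourable.
Note the exception: Si has a higher electron affinity than P, contrary to the simple trend — adding an electron to P's half-filled 3p³ is unfavourable, so Si (3p²) has the more exothermic EA.
For reference (kJ/mol): Si 134, P 72, K 48, Ca 2.
So from highest to lowest: Si > P > K > Ca.

Si > P > K > Ca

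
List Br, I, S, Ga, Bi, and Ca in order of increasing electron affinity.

EA tends to increase across a period and decrease down a group, though the pattern is less regular than for IE or radius.
Here both period and group differ, so the two effects have to be weighed against each other.
Ga > Ca: both are in period 4; the period trend gives Ga the larger value.
Bi > Ga: period and group pull opposite ways; the across-period shift dominates (91 vs 29 kJ/mol).
S > Bi: relative to Bi, both the across-period and down-group shifts push S's electron affinity up.
I > S: period and group pull opposite ways; the across-period shift dominates (295 vs 200 kJ/mol).
Br > I: Br sits above I in group 17, so the down-group effect alone puts Br higher.
Tabulated electron affinity (kJ/mol): S 200, Ca 2, Ga 29, Br 325, I 295, Bi 91.
So from lowest to highest: Ca < Ga < Bi < S < I < Br.

Ca < Ga < Bi < S < I < Br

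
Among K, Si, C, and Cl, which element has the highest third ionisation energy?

The third ionization energy removes an electron from the +2 ion. For each element: K²⁺ is already 1 electron into the core; Si²⁺ still has 2 valence electrons; C²⁺ still has 2 valence electrons; Cl²⁺ still has 5 valence electrons.
Usually core removal costs more than valence removal, but here the competition is close: a tightly held n=2 valence electron can cost more to remove than an n=3 core electron, so the actual values have to decide it.
Valence configurations: Si²⁺ [Ne]3s², C²⁺ [He]2s², Cl²⁺ [Ne]3s²3p³.
Tabulated IE_3 (kJ/mol): K 4420, Si 3232, C 4620, Cl 3822.
Overall IE_3 order: Si < Cl < K < C.

C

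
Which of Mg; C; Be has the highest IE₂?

Consider each +1 ion: Mg⁺ still has 1 valence electron; C⁺ still has 3 valence electrons; Be⁺ still has 1 valence electron.
All are still removing valence electrons, so compare the +1 ions as you would atoms: IE_2 generally rises across a period (higher Z_eff) and falls down a group (larger shell), subject to the usual subshell exceptions.
Valence configurations: Mg⁺ [Ne]3s¹, C⁺ [He]2s²2p¹, Be⁺ [He]2s¹.
Approximate IE_2 values (kJ/mol): Mg 1451, C 2353, Be 1757.
Hence IE_2: Mg < Be < C.

C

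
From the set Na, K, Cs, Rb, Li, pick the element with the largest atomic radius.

Moving right in a period, electrons are added to the same shell under a stronger nuclear pull, so atoms get smaller; moving down, a new shell is opened and atoms get larger.
All are in group 1, so atomic radius increases down the group.
The largest atomic radius among these belongs to Cs.

Cs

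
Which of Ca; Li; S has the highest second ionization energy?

After 1 electron has been removed, what remains? Ca⁺ still has 1 valence electron; Li⁺ is the bare [He] core; S⁺ still has 5 valence electrons.
Breaking into a closed-shell core is much more expensive than removing a leftover valence electron — Li has the largest IE_2 here.
Valence configurations: Ca⁺ [Ar]4s¹, S⁺ [Ne]3s²3p³.
The numbers (kJ/mol): Ca 1145, Li 7298, S 2252.
Hence IE_2: Ca < S < Li.

Li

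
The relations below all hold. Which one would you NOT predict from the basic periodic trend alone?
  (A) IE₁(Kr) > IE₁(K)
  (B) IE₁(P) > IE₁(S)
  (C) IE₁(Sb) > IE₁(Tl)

(B)

The general trend: IE₁ increases across a period and decreases down a group.
(A) Kr (period 4, group 18) vs K (period 4, group 1): the stated order agrees with the simple trend.
(B) P (period 3, group 15) vs S (period 3, group 16): the stated order contradicts the simple trend.
(C) Sb (period 5, group 15) vs Tl (period 6, group 13): the stated order agrees with the simple trend.
The exception is (B): S (3p⁴) ionizes more easily than half-filled P (3p³) because the paired 3p electron in S is pushed out by e⁻–e⁻ repulsion.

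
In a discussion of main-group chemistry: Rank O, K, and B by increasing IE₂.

The second ionization energy removes an electron from the +1 ion. For each element: O⁺ still has 5 valence electrons; K⁺ is the bare [Ar] core; B⁺ still has 2 valence electrons.
Usually core removal costs more than valence removal, but here the competition is close: a tightly held n=2 valence electron can cost more to remove than an n=3 core electron, so the actual values have to decide it.
Valence configurations: O⁺ [He]2s²2p³, B⁺ [He]2s².
Approximate IE_2 values (kJ/mol): O 3388, K 3052, B 2427.
Putting it together, IE_2: B < K < O.

B < K < O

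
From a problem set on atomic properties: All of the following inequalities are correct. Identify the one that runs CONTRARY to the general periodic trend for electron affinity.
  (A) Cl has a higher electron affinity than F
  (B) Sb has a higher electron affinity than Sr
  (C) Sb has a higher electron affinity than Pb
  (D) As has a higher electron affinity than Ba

The general trend: electron affinity increases across a period and decreases down a group.
(A) Cl (period 3, group 17) vs F (period 2, group 17): the stated order contradicts the simple trend.
(B) Sb (period 5, group 15) vs Sr (period 5, group 2): the stated order agrees with the simple trend.
(C) Sb (period 5, group 15) vs Pb (period 6, group 14): the stated order agrees with the simple trend.
(D) As (period 4, group 15) vs Ba (period 6, group 2): the stated order agrees with the simple trend.
The exception is (A): F's small 2p subshell makes the incoming electron feel strong e⁻–e⁻ repulsion, so Cl actually releases more energy on gaining an electron.

(A)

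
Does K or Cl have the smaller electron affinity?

K

EA tends to increase across a period and decrease down a group, though the pattern is less regular than for IE or radius.
These span different periods and groups, so the two trends combine.
Cl > K: relative to K, both the across-period and down-group shifts push Cl's electron affinity up.
For reference (kJ/mol): Cl 349, K 48.
So K has the smaller electron affinity (K < Cl).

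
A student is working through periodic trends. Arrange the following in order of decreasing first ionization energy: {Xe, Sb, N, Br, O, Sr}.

Across a period the outer electron is held more tightly (higher IE₁); down a group it sits in a higher shell, more shielded, and comes off more easily.
Here both period and group differ, so the two effects have to be weighed against each other.
Sb > Sr: Sb lies to the right of Sr in period 5, so the across-period effect alone puts Sb higher.
Br > Sb: relative to Sb, both the across-period and down-group shifts push Br's first ionization energy up.
Xe > Br: the two effects oppose for this pair; the across-period effect wins (1170 vs 1140 kJ/mol).
O > Xe: the two effects oppose for this pair; the down-group effect wins (1314 vs 1170 kJ/mol).
N > O: this pair runs against the simple trend — see the exception note.
Note the exception: N has a higher first ionization energy than O, contrary to the simple trend — pairing an electron in O's 2p⁴ costs repulsion energy, so O ionizes more easily than half-filled N (2p³).
For reference (kJ/mol): N 1402, O 1314, Br 1140, Sr 550, Sb 831, Xe 1170.
So from highest to lowest: N > O > Xe > Br > Sb > Sr.

N > O > Xe > Br > Sb > Sr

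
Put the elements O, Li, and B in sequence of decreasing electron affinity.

O > Li > B

Electron affinity generally becomes more exothermic across a period toward the halogens and less exothermic down a group.
All lie in period 2; the across-period trend (electron affinity increases left to right) applies, with the exception below.
Note the exception: Li has a higher electron affinity than B, contrary to the simple trend — B's ns²np¹ configuration gives only a small electron affinity — the sparsely filled np subshell binds an added electron weakly.
For reference (kJ/mol): Li 60, B 27, O 141.
So from highest to lowest: O > Li > B.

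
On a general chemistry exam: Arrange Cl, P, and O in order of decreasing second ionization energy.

O > Cl > P

After 1 electron has been removed, what remains? Cl⁺ still has 6 valence electrons; P⁺ still has 4 valence electrons; O⁺ still has 5 valence electrons.
All are still removing valence electrons, so compare the +1 ions as you would atoms: IE_2 generally rises across a period (higher Z_eff) and falls down a group (larger shell), subject to the usual subshell exceptions.
Valence configurations: Cl⁺ [Ne]3s²3p⁴, P⁺ [Ne]3s²3p², O⁺ [He]2s²2p³.
Approximate IE_2 values (kJ/mol): Cl 2298, P 1907, O 3388.
Overall IE_2 order: P < Cl < O.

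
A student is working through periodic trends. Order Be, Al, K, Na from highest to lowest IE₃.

The third ionization energy removes an electron from the +2 ion. For each element: Be²⁺ is the bare [He] core; Al²⁺ still has 1 valence electron; K²⁺ is already 1 electron into the core; Na²⁺ is already 1 electron into the core.
Pulling an electron out of a noble-gas core costs far more than removing a remaining valence electron, so K, Na and Be sit at the high end of IE_3.
Tabulated IE_3 (kJ/mol): Be 14849, Al 2745, K 4420, Na 6910.
Overall IE_3 order: Al < K < Na < Be.

Be > Na > K > Al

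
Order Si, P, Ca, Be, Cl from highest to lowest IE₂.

Consider each +1 ion: Si⁺ still has 3 valence electrons; P⁺ still has 4 valence electrons; Ca⁺ still has 1 valence electron; Be⁺ still has 1 valence electron; Cl⁺ still has 6 valence electrons.
All are still removing valence electrons, so compare the +1 ions as you would atoms: IE_2 generally rises across a period (higher Z_eff) and falls down a group (larger shell), subject to the usual subshell exceptions.
Valence configurations: Si⁺ [Ne]3s²3p¹, P⁺ [Ne]3s²3p², Ca⁺ [Ar]4s¹, Be⁺ [He]2s¹, Cl⁺ [Ne]3s²3p⁴.
Approximate IE_2 values (kJ/mol): Si 1577, P 1907, Ca 1145, Be 1757, Cl 2298.
Hence IE_2: Ca < Si < Be < P < Cl.

Cl > P > Be > Si > Ca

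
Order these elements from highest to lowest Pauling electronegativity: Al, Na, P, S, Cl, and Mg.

Cl > S > P > Al > Mg > Na

Na is in period 3, group 1; Mg is in period 3, group 2; Al is in period 3, group 13; P is in period 3, group 15; S is in period 3, group 16; Cl is in period 3, group 17.
Electronegativity increases across a period and decreases down a group, tracking effective nuclear charge and atomic size.
All lie in period 3, so electronegativity increases left to right.
So from highest to lowest: Cl > S > P > Al > Mg > Na.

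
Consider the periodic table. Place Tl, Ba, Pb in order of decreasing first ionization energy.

First ionization energy rises across a period (greater Z_eff holds electrons more tightly) and falls down a group (valence electrons are farther from the nucleus).
All lie in period 6, so first ionization energy increases left to right.
So from highest to lowest: Pb > Tl > Ba.

Pb > Tl > Ba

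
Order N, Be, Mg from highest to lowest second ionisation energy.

IE_2 is the cost of taking one more electron from the +1 cation: N⁺ still has 4 valence electrons; Be⁺ still has 1 valence electron; Mg⁺ still has 1 valence electron.
All are still removing valence electrons, so compare the +1 ions as you would atoms: IE_2 generally rises across a period (higher Z_eff) and falls down a group (larger shell), subject to the usual subshell exceptions.
Valence configurations: N⁺ [He]2s²2p², Be⁺ [He]2s¹, Mg⁺ [Ne]3s¹.
Approximate IE_2 values (kJ/mol): N 2856, Be 1757, Mg 1451.
Overall IE_2 order: Mg < Be < N.

N > Be > Mg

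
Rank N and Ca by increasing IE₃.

N < Ca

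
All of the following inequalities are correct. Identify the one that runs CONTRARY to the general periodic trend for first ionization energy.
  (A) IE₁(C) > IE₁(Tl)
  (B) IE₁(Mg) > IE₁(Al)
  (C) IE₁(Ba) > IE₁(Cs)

The general trend: first ionization energy increases across a period and decreases down a group.
(A) C (period 2, group 14) vs Tl (period 6, group 13): the stated order agrees with the simple trend.
(B) Mg (period 3, group 2) vs Al (period 3, group 13): the stated order contradicts the simple trend.
(C) Ba (period 6, group 2) vs Cs (period 6, group 1): the stated order agrees with the simple trend.
The exception is (B): Al's single 3p electron is easier to remove than one from Mg's filled 3s².

(B)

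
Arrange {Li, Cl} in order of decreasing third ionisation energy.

Li, Cl

Consider each +2 ion: Li²⁺ is already 1 electron into the core; Cl²⁺ still has 5 valence electrons.
Core electrons are held far more tightly than valence electrons, so Li tops the IE_3 order.
Approximate IE_3 values (kJ/mol): Li 11815, Cl 3822.
So the third ionization energies run Cl < Li.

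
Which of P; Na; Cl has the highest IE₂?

Na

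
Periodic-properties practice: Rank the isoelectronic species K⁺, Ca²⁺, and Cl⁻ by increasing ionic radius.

All of these have 18 electrons, so size is governed by nuclear charge alone: the more protons, the stronger the pull on the same electron cloud, and the smaller the ion.
Nuclear charges: Ca²⁺ (Z=20), K⁺ (Z=19), Cl⁻ (Z=17).
Smallest to largest: Ca²⁺ < K⁺ < Cl⁻.

Ca²⁺ < K⁺ < Cl⁻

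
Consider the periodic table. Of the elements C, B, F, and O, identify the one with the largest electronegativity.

B is in period 2, group 13; C is in period 2, group 14; O is in period 2, group 16; F is in period 2, group 17.
EN rises left→right (higher Z_eff, smaller atoms) and falls top→bottom (larger, more shielded atoms).
All lie in period 2, so electronegativity increases left to right.
The largest electronegativity among these belongs to F.

F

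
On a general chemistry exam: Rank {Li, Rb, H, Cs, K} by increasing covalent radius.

H is in period 1, group 1; Li is in period 2, group 1; K is in period 4, group 1; Rb is in period 5, group 1; Cs is in period 6, group 1.
Atomic radius shrinks across a period as nuclear charge pulls the same shell inward, and grows down a group as new shells are added.
All are in group 1, so atomic radius increases down the group.
So from smallest to largest: H < Li < K < Rb < Cs.

H < Li < K < Rb < Cs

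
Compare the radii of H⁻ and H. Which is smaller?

Forming H⁻ adds 1 electron to H. More electron–electron repulsion in the same shell, with unchanged nuclear charge, lets the cloud expand.
An anion is larger than its parent atom: H⁻ > H.

H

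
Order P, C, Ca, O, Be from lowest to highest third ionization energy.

Consider each +2 ion: P²⁺ still has 3 valence electrons; C²⁺ still has 2 valence electrons; Ca²⁺ is the bare [Ar] core; O²⁺ still has 4 valence electrons; Be²⁺ is the bare [He] core.
Usually core removal costs more than valence removal, but here the competition is close: a tightly held n=2 valence electron can cost more to remove than an n=3 core electron, so the actual values have to decide it.
Valence configurations: P²⁺ [Ne]3s²3p¹, C²⁺ [He]2s², O²⁺ [He]2s²2p².
Approximate IE_3 values (kJ/mol): P 2914, C 4620, Ca 4912, O 5300, Be 14849.
So the third ionization energies run P < C < Ca < O < Be.

P < C < Ca < O < Be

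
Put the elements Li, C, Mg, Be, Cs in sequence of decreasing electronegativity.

Li is in period 2, group 1; Be is in period 2, group 2; C is in period 2, group 14; Mg is in period 3, group 2; Cs is in period 6, group 1.
Electronegativity increases across a period and decreases down a group, tracking effective nuclear charge and atomic size.
These span different periods and groups, so the two trends combine.
Li > Cs: they share group 1; the group trend gives Li the larger value.
Mg > Li: period and group pull opposite ways; the across-period shift dominates (1.31 vs 0.98).
Be > Mg: they share group 2; the group trend gives Be the larger value.
C > Be: both are in period 2; the period trend gives C the larger value.
Tabulated electronegativity (Pauling): Li 0.98, Be 1.57, C 2.55, Mg 1.31, Cs 0.79.
So from highest to lowest: C > Be > Mg > Li > Cs.

C, Be, Mg, Li, Cs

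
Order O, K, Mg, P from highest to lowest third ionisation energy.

Mg > O > K > P

After 2 electrons have been removed, what remains? O²⁺ still has 4 valence electrons; K²⁺ is already 1 electron into the core; Mg²⁺ is the bare [Ne] core; P²⁺ still has 3 valence electrons.
Usually core removal costs more than valence removal, but here the competition is close: a tightly held n=2 valence electron can cost more to remove than an n=3 core electron, so the actual values have to decide it.
Valence configurations: O²⁺ [He]2s²2p², P²⁺ [Ne]3s²3p¹.
Tabulated IE_3 (kJ/mol): O 5300, K 4420, Mg 7733, P 2914.
Overall IE_3 order: P < K < O < Mg.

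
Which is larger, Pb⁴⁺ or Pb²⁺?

Pb²⁺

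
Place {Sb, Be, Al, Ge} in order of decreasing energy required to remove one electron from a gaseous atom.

Be > Sb > Ge > Al

Be is in period 2, group 2; Al is in period 3, group 13; Ge is in period 4, group 14; Sb is in period 5, group 15.
Across a period the outer electron is held more tightly (higher IE₁); down a group it sits in a higher shell, more shielded, and comes off more easily.
These sit on a diagonal, where the across-period and down-group effects partly cancel.
Ge > Al: the two effects oppose for this pair; the across-period effect wins (762 vs 578 kJ/mol).
Sb > Ge: period and group pull opposite ways; the across-period shift dominates (831 vs 762 kJ/mol).
Be > Sb: the two effects oppose for this pair; the down-group effect wins (900 vs 831 kJ/mol).
For reference (kJ/mol): Be 900, Al 578, Ge 762, Sb 831.
So from highest to lowest: Be > Sb > Ge > Al.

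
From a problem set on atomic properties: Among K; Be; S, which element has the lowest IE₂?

Be

The second ionization energy removes an electron from the +1 ion. For each element: K⁺ is the bare [Ar] core; Be⁺ still has 1 valence electron; S⁺ still has 5 valence electrons.
Pulling an electron out of a noble-gas core costs far more than removing a remaining valence electron, so K sits at the high end of IE_2.
Valence configurations: Be⁺ [He]2s¹, S⁺ [Ne]3s²3p³.
The numbers (kJ/mol): K 3052, Be 1757, S 2252.
Hence IE_2: Be < S < K.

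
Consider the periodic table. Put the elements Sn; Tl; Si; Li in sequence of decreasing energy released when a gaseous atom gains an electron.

Si > Sn > Li > Tl

Li is in period 2, group 1; Si is in period 3, group 14; Sn is in period 5, group 14; Tl is in period 6, group 13.
Atoms with high Z_eff and room in the valence shell (especially the halogens) have the most exothermic electron affinities.
These span different periods and groups, so the two trends combine.
Li > Tl: the two effects oppose for this pair; the down-group effect wins (60 vs 19 kJ/mol).
Sn > Li: period and group pull opposite ways; the across-period shift dominates (107 vs 60 kJ/mol).
Si > Sn: Si sits above Sn in group 14, so the down-group effect alone puts Si higher.
Approximate values (kJ/mol): Li 60, Si 134, Sn 107, Tl 19.
So from highest to lowest: Si > Sn > Li > Tl.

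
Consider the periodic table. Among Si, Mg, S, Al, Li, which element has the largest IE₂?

Li

After 1 electron has been removed, what remains? Si⁺ still has 3 valence electrons; Mg⁺ still has 1 valence electron; S⁺ still has 5 valence electrons; Al⁺ still has 2 valence electrons; Li⁺ is the bare [He] core.
Breaking into a closed-shell core is much more expensive than removing a leftover valence electron — Li has the largest IE_2 here.
Valence configurations: Si⁺ [Ne]3s²3p¹, Mg⁺ [Ne]3s¹, S⁺ [Ne]3s²3p³, Al⁺ [Ne]3s².
Si⁺ loses a lone 3p electron whereas Al⁺ must break into a filled 3s² pair, so IE_2(Al) > IE_2(Si) even though Si has the higher nuclear charge.
The numbers (kJ/mol): Si 1577, Mg 1451, S 2252, Al 1817, Li 7298.
Hence IE_2: Mg < Si < Al < S < Li.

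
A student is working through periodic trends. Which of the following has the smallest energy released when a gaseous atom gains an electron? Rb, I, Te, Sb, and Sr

Rb is in period 5, group 1; Sr is in period 5, group 2; Sb is in period 5, group 15; Te is in period 5, group 16; I is in period 5, group 17.
Adding an electron releases more energy for atoms nearer the top right (short of the noble gases).
All lie in period 5; the across-period trend (electron affinity increases left to right) applies, with the exception below.
Note the exception: Rb has a higher electron affinity than Sr, contrary to the simple trend — adding an electron to Sr (ns²) has to open a new, higher-energy np subshell, which is unfavourable.
Approximate values (kJ/mol): Rb 47, Sr 5, Sb 103, Te 190, I 295.
The smallest energy released when a gaseous atom gains an electron among these belongs to Sr.

Sr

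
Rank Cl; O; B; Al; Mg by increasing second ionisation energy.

IE_2 is the cost of taking one more electron from the +1 cation: Cl⁺ still has 6 valence electrons; O⁺ still has 5 valence electrons; B⁺ still has 2 valence electrons; Al⁺ still has 2 valence electrons; Mg⁺ still has 1 valence electron.
All are still removing valence electrons, so compare the +1 ions as you would atoms: IE_2 generally rises across a period (higher Z_eff) and falls down a group (larger shell), subject to the usual subshell exceptions.
Valence configurations: Cl⁺ [Ne]3s²3p⁴, O⁺ [He]2s²2p³, B⁺ [He]2s², Al⁺ [Ne]3s², Mg⁺ [Ne]3s¹.
The numbers (kJ/mol): Cl 2298, O 3388, B 2427, Al 1817, Mg 1451.
So the second ionization energies run Mg < Al < Cl < B < O.

Mg < Al < Cl < B < O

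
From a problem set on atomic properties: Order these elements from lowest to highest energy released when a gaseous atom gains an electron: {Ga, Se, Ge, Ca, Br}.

Atoms with high Z_eff and room in the valence shell (especially the halogens) have the most exothermic electron affinities.
All lie in period 4, so electron affinity increases left to right.
So from lowest to highest: Ca < Ga < Ge < Se < Br.

Ca < Ga < Ge < Se < Br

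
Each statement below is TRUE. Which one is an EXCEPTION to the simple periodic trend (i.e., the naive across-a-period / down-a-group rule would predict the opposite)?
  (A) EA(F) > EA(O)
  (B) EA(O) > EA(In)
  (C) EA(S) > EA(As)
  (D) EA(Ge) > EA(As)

(D)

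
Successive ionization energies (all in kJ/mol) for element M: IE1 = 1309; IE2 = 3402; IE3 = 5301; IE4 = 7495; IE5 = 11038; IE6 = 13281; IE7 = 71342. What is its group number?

Group 16

Look for the largest jump between consecutive ionization energies: IE7/IE6 ≈ 5.4, far larger than any earlier ratio.
That jump marks the point where a core electron is being removed. So the atom has 6 valence electrons.
A main-group element with 6 valence electrons is in group 16.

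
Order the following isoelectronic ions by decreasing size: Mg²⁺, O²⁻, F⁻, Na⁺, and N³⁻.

All of these have 10 electrons, so size is governed by nuclear charge alone: the more protons, the stronger the pull on the same electron cloud, and the smaller the ion.
Nuclear charges: Mg²⁺ (Z=12), Na⁺ (Z=11), F⁻ (Z=9), O²⁻ (Z=8), N³⁻ (Z=7).
Largest to smallest: N³⁻ > O²⁻ > F⁻ > Na⁺ > Mg²⁺.

N³⁻, O²⁻, F⁻, Na⁺, Mg²⁺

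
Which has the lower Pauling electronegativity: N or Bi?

N is in period 2, group 15; Bi is in period 6, group 15.
Atoms toward the upper right of the periodic table pull bonding electrons most strongly.
All are in group 15, so electronegativity increases up the group.
So Bi has the lower Pauling electronegativity (Bi < N).

Bi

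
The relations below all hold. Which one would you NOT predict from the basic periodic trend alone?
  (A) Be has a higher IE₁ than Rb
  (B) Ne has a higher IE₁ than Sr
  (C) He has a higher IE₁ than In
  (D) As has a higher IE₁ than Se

(D)

The general trend: IE₁ increases across a period and decreases down a group.
(A) Be (period 2, group 2) vs Rb (period 5, group 1): the stated order agrees with the simple trend.
(B) Ne (period 2, group 18) vs Sr (period 5, group 2): the stated order agrees with the simple trend.
(C) He (period 1, group 18) vs In (period 5, group 13): the stated order agrees with the simple trend.
(D) As (period 4, group 15) vs Se (period 4, group 16): the stated order contradicts the simple trend.
The exception is (D): Se (4p⁴) ionizes more easily than half-filled As (4p³).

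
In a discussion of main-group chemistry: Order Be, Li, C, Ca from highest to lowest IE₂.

Consider each +1 ion: Be⁺ still has 1 valence electron; Li⁺ is the bare [He] core; C⁺ still has 3 valence electrons; Ca⁺ still has 1 valence electron.
Pulling an electron out of a noble-gas core costs far more than removing a remaining valence electron, so Li sits at the high end of IE_2.
Valence configurations: Be⁺ [He]2s¹, C⁺ [He]2s²2p¹, Ca⁺ [Ar]4s¹.
The numbers (kJ/mol): Be 1757, Li 7298, C 2353, Ca 1145.
Putting it together, IE_2: Ca < Be < C < Li.

Li, C, Be, Ca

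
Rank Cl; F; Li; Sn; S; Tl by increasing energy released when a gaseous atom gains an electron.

Adding an electron releases more energy for atoms nearer the top right (short of the noble gases).
Here both period and group differ, so the two effects have to be weighed against each other.
Li > Tl: period and group pull opposite ways; the down-group shift dominates (60 vs 19 kJ/mol).
Sn > Li: period and group pull opposite ways; the across-period shift dominates (107 vs 60 kJ/mol).
S > Sn: both effects reinforce here, so S is clearly the higher of the two.
F > S: both effects reinforce here, so F is clearly the higher of the two.
Cl > F: this pair runs against the simple trend — see the exception note.
Note the exception: Cl has a higher electron affinity than F, contrary to the simple trend — F's small 2p subshell makes the incoming electron feel strong e⁻–e⁻ repulsion, so Cl actually releases more energy on gaining an electron.
For reference (kJ/mol): Li 60, F 328, S 200, Cl 349, Sn 107, Tl 19.
So from lowest to highest: Tl < Li < Sn < S < F < Cl.

Tl < Li < Sn < S < F < Cl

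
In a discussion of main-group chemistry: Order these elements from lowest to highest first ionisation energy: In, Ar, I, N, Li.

Li, In, I, N, Ar

Li is in period 2, group 1; N is in period 2, group 15; Ar is in period 3, group 18; In is in period 5, group 13; I is in period 5, group 17.
Removing the outermost electron gets harder across a period and easier down a group.
Here both period and group differ, so the two effects have to be weighed against each other.
In > Li: period and group pull opposite ways; the across-period shift dominates (558 vs 520 kJ/mol).
I > In: both are in period 5; the period trend gives I the larger value.
N > I: period and group pull opposite ways; the down-group shift dominates (1402 vs 1008 kJ/mol).
Ar > N: period and group pull opposite ways; the across-period shift dominates (1521 vs 1402 kJ/mol).
Tabulated first ionization energy (kJ/mol): Li 520, N 1402, Ar 1521, In 558, I 1008.
So from lowest to highest: Li < In < I < N < Ar.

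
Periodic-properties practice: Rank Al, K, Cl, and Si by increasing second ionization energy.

Si < Al < Cl < K

The second ionization energy removes an electron from the +1 ion. For each element: Al⁺ still has 2 valence electrons; K⁺ is the bare [Ar] core; Cl⁺ still has 6 valence electrons; Si⁺ still has 3 valence electrons.
Breaking into a closed-shell core is much more expensive than removing a leftover valence electron — K has the largest IE_2 here.
Valence configurations: Al⁺ [Ne]3s², Cl⁺ [Ne]3s²3p⁴, Si⁺ [Ne]3s²3p¹.
Si⁺ loses a lone 3p electron whereas Al⁺ must break into a filled 3s² pair, so IE_2(Al) > IE_2(Si) even though Si has the higher nuclear charge.
The numbers (kJ/mol): Al 1817, K 3052, Cl 2298, Si 1577.
Hence IE_2: Si < Al < Cl < K.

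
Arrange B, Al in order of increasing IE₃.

Al < B

IE_3 is the cost of taking one more electron from the +2 cation: B²⁺ still has 1 valence electron; Al²⁺ still has 1 valence electron.
All are still removing valence electrons, so compare the +2 ions as you would atoms: IE_3 generally rises across a period (higher Z_eff) and falls down a group (larger shell), subject to the usual subshell exceptions.
Valence configurations: B²⁺ [He]2s¹, Al²⁺ [Ne]3s¹.
The numbers (kJ/mol): B 3660, Al 2745.
Hence IE_3: Al < B.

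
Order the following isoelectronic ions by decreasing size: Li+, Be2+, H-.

All of these have 2 electrons, so size is governed by nuclear charge alone: the more protons, the stronger the pull on the same electron cloud, and the smaller the ion.
Nuclear charges: Be2+ (Z=4), Li+ (Z=3), H- (Z=1).
Largest to smallest: H- > Li+ > Be2+.

H- > Li+ > Be2+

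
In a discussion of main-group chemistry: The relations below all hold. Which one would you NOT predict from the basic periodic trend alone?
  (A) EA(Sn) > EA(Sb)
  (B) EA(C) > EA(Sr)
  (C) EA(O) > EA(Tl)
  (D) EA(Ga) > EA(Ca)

The general trend: electron affinity increases across a period and decreases down a group.
(A) Sn (period 5, group 14) vs Sb (period 5, group 15): the stated order contradicts the simple trend.
(B) C (period 2, group 14) vs Sr (period 5, group 2): the stated order agrees with the simple trend.
(C) O (period 2, group 16) vs Tl (period 6, group 13): the stated order agrees with the simple trend.
(D) Ga (period 4, group 13) vs Ca (period 4, group 2): the stated order agrees with the simple trend.
The exception is (A): adding an electron to Sb's half-filled 5p³ is unfavourable, so Sn has the more exothermic EA.

(A)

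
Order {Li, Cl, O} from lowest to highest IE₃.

Cl, O, Li

Consider each +2 ion: Li²⁺ is already 1 electron into the core; Cl²⁺ still has 5 valence electrons; O²⁺ still has 4 valence electrons.
Pulling an electron out of a noble-gas core costs far more than removing a remaining valence electron, so Li sits at the high end of IE_3.
Valence configurations: Cl²⁺ [Ne]3s²3p³, O²⁺ [He]2s²2p².
The numbers (kJ/mol): Li 11815, Cl 3822, O 5300.
So the third ionization energies run Cl < O < Li.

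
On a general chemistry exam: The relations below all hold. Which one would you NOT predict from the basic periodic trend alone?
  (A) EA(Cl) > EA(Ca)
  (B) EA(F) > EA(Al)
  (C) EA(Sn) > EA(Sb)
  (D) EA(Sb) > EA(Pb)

(C)

The general trend: electron affinity increases across a period and decreases down a group.
(A) Cl (period 3, group 17) vs Ca (period 4, group 2): the stated order agrees with the simple trend.
(B) F (period 2, group 17) vs Al (period 3, group 13): the stated order agrees with the simple trend.
(C) Sn (period 5, group 14) vs Sb (period 5, group 15): the stated order contradicts the simple trend.
(D) Sb (period 5, group 15) vs Pb (period 6, group 14): the stated order agrees with the simple trend.
The exception is (C): adding an electron to Sb's half-filled 5p³ is unfavourable, so Sn has the more exothermic EA.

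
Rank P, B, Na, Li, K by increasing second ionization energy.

P < B < K < Na < Li

IE_2 is the cost of taking one more electron from the +1 cation: P⁺ still has 4 valence electrons; B⁺ still has 2 valence electrons; Na⁺ is the bare [Ne] core; Li⁺ is the bare [He] core; K⁺ is the bare [Ar] core.
Breaking into a closed-shell core is much more expensive than removing a leftover valence electron — K, Na and Li have the largest IE_2 here.
Valence configurations: P⁺ [Ne]3s²3p², B⁺ [He]2s².
The numbers (kJ/mol): P 1907, B 2427, Na 4562, Li 7298, K 3052.
Overall IE_2 order: P < B < K < Na < Li.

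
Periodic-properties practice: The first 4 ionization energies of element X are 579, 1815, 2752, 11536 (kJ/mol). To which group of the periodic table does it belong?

Look for the largest jump between consecutive ionization energies: IE4/IE3 ≈ 4.2, far larger than any earlier ratio.
That jump marks the point where a core electron is being removed. So the atom has 3 valence electrons.
A main-group element with 3 valence electrons is in group 13.

Group 13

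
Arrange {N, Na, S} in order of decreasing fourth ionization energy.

Na > N > S

Consider each +3 ion: N³⁺ still has 2 valence electrons; Na³⁺ is already 2 electrons into the core; S³⁺ still has 3 valence electrons.
Breaking into a closed-shell core is much more expensive than removing a leftover valence electron — Na has the largest IE_4 here.
Valence configurations: N³⁺ [He]2s², S³⁺ [Ne]3s²3p¹.
Tabulated IE_4 (kJ/mol): N 7475, Na 9543, S 4556.
Overall IE_4 order: S < N < Na.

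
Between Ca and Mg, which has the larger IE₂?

After 1 electron has been removed, what remains? Ca⁺ still has 1 valence electron; Mg⁺ still has 1 valence electron.
All are still removing valence electrons, so compare the +1 ions as you would atoms: IE_2 generally rises across a period (higher Z_eff) and falls down a group (larger shell), subject to the usual subshell exceptions.
Valence configurations: Ca⁺ [Ar]4s¹, Mg⁺ [Ne]3s¹.
Tabulated IE_2 (kJ/mol): Ca 1145, Mg 1451.
Hence IE_2: Ca < Mg.

Mg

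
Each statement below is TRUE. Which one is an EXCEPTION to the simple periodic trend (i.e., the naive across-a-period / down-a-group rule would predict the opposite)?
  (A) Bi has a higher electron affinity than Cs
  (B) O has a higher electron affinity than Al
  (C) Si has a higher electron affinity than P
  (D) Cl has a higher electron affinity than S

The general trend: electron affinity increases across a period and decreases down a group.
(A) Bi (period 6, group 15) vs Cs (period 6, group 1): the stated order agrees with the simple trend.
(B) O (period 2, group 16) vs Al (period 3, group 13): the stated order agrees with the simple trend.
(C) Si (period 3, group 14) vs P (period 3, group 15): the stated order contradicts the simple trend.
(D) Cl (period 3, group 17) vs S (period 3, group 16): the stated order agrees with the simple trend.
The exception is (C): adding an electron to P's half-filled 3p³ is unfavourable, so Si (3p²) has the more exothermic EA.

(C)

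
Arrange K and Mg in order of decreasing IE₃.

The third ionization energy removes an electron from the +2 ion. For each element: K²⁺ is already 1 electron into the core; Mg²⁺ is the bare [Ne] core.
All of these are removing an electron from a noble-gas core or deeper; the smaller core (lower principal quantum number) is held far more tightly, and within a period the higher nuclear charge binds the same core more tightly.
Approximate IE_3 values (kJ/mol): K 4420, Mg 7733.
Putting it together, IE_3: K < Mg.

Mg > K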